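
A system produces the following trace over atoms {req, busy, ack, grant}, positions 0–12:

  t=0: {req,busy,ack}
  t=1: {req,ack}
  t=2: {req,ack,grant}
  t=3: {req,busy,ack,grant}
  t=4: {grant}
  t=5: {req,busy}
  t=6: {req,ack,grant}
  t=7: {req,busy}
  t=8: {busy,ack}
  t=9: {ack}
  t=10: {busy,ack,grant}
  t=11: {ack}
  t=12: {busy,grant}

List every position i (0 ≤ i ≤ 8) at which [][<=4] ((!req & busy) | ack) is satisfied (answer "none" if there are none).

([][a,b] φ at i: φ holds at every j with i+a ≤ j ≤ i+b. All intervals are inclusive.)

Evaluate at each i in [0,8]:
  i=0: ✗ (fails at j=4)
  i=1: ✗ (fails at j=4)
  i=2: ✗ (fails at j=4)
  i=3: ✗ (fails at j=4)
  i=4: ✗ (fails at j=4)
  i=5: ✗ (fails at j=5)
  i=6: ✗ (fails at j=7)
  i=7: ✗ (fails at j=7)
  i=8: ✓ (all of [8,12])

8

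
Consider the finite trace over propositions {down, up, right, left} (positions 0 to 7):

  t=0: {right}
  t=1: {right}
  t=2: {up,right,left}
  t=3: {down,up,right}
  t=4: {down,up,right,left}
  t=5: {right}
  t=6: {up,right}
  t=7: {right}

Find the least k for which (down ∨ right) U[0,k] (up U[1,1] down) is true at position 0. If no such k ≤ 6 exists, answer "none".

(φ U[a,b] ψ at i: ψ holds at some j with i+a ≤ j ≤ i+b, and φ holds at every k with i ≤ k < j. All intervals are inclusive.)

Need earliest j ≥ 0 with (up U[1,1] down), and (down ∨ right) at every k in [0,j-1].
  j=0: rhs fails.
  j=1: rhs fails.
  j=2: rhs holds; lhs holds on [0,1]. k = 2.

2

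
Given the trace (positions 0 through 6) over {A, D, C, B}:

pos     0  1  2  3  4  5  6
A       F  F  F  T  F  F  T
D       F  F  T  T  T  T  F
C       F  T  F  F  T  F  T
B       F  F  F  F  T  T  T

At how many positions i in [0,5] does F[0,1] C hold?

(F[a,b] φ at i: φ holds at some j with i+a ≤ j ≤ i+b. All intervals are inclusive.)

5

Evaluate at each i in [0,5]:
  i=0: ✓ (witness j=1)
  i=1: ✓ (witness j=1)
  i=2: ✗ (none in [2,3])
  i=3: ✓ (witness j=4)
  i=4: ✓ (witness j=4)
  i=5: ✓ (witness j=6)
Positions where it holds: {0, 1, 3, 4, 5} → 5.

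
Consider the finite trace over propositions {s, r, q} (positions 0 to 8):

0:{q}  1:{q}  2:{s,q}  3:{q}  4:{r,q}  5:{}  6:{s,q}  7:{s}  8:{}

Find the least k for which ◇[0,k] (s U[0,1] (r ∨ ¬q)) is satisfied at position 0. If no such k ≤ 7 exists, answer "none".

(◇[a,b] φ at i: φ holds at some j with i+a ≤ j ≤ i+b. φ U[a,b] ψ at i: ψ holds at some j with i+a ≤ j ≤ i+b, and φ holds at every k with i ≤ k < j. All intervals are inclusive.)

Scan j = 0,1,… for (s U[0,1] (r ∨ ¬q)):
  j=0: fails
  j=1: fails
  j=2: fails
  j=3: fails
  j=4: holds
First hit at j=4, so smallest k = 4-0 = 4.

4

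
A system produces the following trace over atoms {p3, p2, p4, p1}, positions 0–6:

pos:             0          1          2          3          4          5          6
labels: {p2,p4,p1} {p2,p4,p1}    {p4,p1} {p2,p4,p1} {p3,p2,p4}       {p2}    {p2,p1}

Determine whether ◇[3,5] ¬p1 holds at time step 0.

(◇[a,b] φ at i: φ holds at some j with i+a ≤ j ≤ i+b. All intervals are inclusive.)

Check ¬p1 at each j in [3,5]:
  j=3: false
  j=4: true
  j=5: true
Found at j=4 → formula holds.

Yes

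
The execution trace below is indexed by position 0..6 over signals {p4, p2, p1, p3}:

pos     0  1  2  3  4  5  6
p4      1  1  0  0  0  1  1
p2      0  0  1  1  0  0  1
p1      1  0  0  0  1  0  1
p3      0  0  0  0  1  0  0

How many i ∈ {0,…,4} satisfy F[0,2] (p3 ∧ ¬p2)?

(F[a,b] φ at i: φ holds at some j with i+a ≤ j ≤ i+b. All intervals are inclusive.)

3

Evaluate at each i in [0,4]:
  i=0: ✗ (none in [0,2])
  i=1: ✗ (none in [1,3])
  i=2: ✓ (witness j=4)
  i=3: ✓ (witness j=4)
  i=4: ✓ (witness j=4)
Positions where it holds: {2, 3, 4} → 3.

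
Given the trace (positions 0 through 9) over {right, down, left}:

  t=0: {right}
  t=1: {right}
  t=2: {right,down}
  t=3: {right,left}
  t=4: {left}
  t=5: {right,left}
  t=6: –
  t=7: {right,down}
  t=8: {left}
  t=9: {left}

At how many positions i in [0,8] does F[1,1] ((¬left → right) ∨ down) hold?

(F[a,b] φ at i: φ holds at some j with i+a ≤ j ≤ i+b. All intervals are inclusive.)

Evaluate at each i in [0,8]:
  i=0: ✓ (witness j=1)
  i=1: ✓ (witness j=2)
  i=2: ✓ (witness j=3)
  i=3: ✓ (witness j=4)
  i=4: ✓ (witness j=5)
  i=5: ✗ (none in [6,6])
  i=6: ✓ (witness j=7)
  i=7: ✓ (witness j=8)
  i=8: ✓ (witness j=9)
Positions where it holds: {0, 1, 2, 3, 4, 6, 7, 8} → 8.

8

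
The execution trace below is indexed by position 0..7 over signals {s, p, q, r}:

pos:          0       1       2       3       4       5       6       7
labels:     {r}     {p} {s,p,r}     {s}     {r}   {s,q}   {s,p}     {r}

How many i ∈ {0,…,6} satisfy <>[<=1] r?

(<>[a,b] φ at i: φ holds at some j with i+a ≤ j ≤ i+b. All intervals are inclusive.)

6

Evaluate at each i in [0,6]:
  i=0: ✓ (witness j=0)
  i=1: ✓ (witness j=2)
  i=2: ✓ (witness j=2)
  i=3: ✓ (witness j=4)
  i=4: ✓ (witness j=4)
  i=5: ✗ (none in [5,6])
  i=6: ✓ (witness j=7)
Positions where it holds: {0, 1, 2, 3, 4, 6} → 6.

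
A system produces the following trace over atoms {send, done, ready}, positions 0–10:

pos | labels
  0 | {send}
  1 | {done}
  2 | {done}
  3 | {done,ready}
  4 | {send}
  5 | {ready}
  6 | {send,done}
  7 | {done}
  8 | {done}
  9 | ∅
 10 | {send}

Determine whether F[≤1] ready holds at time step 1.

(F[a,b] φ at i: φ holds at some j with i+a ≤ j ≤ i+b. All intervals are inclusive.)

False

Check ready at each j in [1,2]:
  j=1: false
  j=2: false
No position in the window satisfies it → formula fails.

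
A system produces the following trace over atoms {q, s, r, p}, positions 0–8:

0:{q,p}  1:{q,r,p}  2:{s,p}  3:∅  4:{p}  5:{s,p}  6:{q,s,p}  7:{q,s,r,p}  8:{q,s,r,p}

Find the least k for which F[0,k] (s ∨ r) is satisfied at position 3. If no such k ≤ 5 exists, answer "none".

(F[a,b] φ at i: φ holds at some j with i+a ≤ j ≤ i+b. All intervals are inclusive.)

Scan j = 3,4,… for (s ∨ r):
  j=3: fails
  j=4: fails
  j=5: holds
First hit at j=5, so smallest k = 5-3 = 2.

2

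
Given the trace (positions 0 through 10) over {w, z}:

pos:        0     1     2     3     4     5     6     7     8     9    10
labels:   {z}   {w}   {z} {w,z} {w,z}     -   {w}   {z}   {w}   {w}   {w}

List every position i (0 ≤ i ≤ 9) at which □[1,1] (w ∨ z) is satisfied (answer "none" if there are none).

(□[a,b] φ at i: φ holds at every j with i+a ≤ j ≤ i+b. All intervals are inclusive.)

Evaluate at each i in [0,9]:
  i=0: ✓ (all of [1,1])
  i=1: ✓ (all of [2,2])
  i=2: ✓ (all of [3,3])
  i=3: ✓ (all of [4,4])
  i=4: ✗ (fails at j=5)
  i=5: ✓ (all of [6,6])
  i=6: ✓ (all of [7,7])
  i=7: ✓ (all of [8,8])
  i=8: ✓ (all of [9,9])
  i=9: ✓ (all of [10,10])

0, 1, 2, 3, 5, 6, 7, 8, 9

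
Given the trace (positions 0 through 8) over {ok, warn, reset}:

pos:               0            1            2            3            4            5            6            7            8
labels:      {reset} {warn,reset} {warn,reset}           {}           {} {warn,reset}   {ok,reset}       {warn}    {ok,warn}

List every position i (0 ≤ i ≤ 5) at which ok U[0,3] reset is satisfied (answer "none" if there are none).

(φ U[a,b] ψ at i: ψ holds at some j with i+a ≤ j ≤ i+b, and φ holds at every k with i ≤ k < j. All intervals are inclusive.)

0, 1, 2, 5

Evaluate at each i in [0,5]:
  i=0: ✓ (rhs at j=0)
  i=1: ✓ (rhs at j=1)
  i=2: ✓ (rhs at j=2)
  i=3: ✗ (lhs fails at k=3 before rhs at j=5)
  i=4: ✗ (lhs fails at k=4 before rhs at j=5)
  i=5: ✓ (rhs at j=5)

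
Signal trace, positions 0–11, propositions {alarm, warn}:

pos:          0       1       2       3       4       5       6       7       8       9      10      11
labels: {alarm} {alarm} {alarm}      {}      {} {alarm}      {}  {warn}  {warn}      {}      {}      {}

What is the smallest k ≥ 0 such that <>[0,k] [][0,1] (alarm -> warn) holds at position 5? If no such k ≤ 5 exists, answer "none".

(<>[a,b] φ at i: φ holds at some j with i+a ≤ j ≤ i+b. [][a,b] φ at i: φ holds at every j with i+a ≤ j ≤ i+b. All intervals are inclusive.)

Scan j = 5,6,… for [][0,1] (alarm -> warn):
  j=5: fails
  j=6: holds
First hit at j=6, so smallest k = 6-5 = 1.

1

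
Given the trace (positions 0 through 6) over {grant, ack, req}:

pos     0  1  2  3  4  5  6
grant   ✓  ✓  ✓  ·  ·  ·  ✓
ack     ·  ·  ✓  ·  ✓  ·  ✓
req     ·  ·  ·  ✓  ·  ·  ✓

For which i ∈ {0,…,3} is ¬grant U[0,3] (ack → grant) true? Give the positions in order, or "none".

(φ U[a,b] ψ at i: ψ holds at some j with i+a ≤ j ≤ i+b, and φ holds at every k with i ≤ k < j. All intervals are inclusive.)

0, 1, 2, 3

Evaluate at each i in [0,3]:
  i=0: ✓ (rhs at j=0)
  i=1: ✓ (rhs at j=1)
  i=2: ✓ (rhs at j=2)
  i=3: ✓ (rhs at j=3)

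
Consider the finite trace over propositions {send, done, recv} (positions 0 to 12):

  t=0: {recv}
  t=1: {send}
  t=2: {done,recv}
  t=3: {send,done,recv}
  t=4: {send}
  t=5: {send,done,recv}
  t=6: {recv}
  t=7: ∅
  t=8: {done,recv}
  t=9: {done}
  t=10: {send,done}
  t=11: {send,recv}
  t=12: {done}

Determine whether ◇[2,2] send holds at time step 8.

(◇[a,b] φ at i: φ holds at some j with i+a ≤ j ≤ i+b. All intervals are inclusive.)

Holds

Check send at each j in [10,10]:
  j=10: true
Found at j=10 → formula holds.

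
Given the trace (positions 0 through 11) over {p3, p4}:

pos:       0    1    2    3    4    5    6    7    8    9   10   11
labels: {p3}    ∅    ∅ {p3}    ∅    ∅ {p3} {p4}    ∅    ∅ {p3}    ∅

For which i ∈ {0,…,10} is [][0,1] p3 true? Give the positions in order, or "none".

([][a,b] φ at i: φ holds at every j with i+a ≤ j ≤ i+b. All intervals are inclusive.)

Evaluate at each i in [0,10]:
  i=0: ✗ (fails at j=1)
  i=1: ✗ (fails at j=1)
  i=2: ✗ (fails at j=2)
  i=3: ✗ (fails at j=4)
  i=4: ✗ (fails at j=4)
  i=5: ✗ (fails at j=5)
  i=6: ✗ (fails at j=7)
  i=7: ✗ (fails at j=7)
  i=8: ✗ (fails at j=8)
  i=9: ✗ (fails at j=9)
  i=10: ✗ (fails at j=11)

none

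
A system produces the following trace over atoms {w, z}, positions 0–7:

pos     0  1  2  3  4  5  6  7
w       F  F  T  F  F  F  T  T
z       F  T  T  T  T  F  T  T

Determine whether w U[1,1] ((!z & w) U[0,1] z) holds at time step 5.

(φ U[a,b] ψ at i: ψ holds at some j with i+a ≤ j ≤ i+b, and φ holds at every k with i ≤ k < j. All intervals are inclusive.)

No

Need some j in [6,6] with ((!z & w) U[0,1] z), and w at every k in [5,j-1].
  j=6: ((!z & w) U[0,1] z) holds, but w fails at k=5 → not this j.
No j in the window works → until fails.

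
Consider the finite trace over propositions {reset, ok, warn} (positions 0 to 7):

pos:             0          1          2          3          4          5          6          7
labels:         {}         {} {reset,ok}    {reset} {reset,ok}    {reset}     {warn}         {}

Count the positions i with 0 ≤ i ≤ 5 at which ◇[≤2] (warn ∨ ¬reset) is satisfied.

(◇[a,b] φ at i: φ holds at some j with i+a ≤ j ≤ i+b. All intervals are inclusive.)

4

Evaluate at each i in [0,5]:
  i=0: ✓ (witness j=0)
  i=1: ✓ (witness j=1)
  i=2: ✗ (none in [2,4])
  i=3: ✗ (none in [3,5])
  i=4: ✓ (witness j=6)
  i=5: ✓ (witness j=6)
Positions where it holds: {0, 1, 4, 5} → 4.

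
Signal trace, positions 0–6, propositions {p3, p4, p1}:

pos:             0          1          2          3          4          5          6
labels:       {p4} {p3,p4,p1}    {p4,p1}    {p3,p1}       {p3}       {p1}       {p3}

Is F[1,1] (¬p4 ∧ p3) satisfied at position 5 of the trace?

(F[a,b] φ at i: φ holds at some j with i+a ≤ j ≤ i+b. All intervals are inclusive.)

Check (¬p4 ∧ p3) at each j in [6,6]:
  j=6: true
Found at j=6 → formula holds.

Yes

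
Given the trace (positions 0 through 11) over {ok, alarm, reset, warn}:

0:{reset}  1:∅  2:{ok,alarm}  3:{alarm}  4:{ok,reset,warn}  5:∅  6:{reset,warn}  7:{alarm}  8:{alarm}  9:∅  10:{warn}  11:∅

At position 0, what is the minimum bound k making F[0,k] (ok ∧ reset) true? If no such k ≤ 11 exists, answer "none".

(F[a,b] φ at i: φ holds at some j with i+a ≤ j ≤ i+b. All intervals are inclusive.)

Scan j = 0,1,… for (ok ∧ reset):
  j=0: fails
  j=1: fails
  j=2: fails
  j=3: fails
  j=4: holds
First hit at j=4, so smallest k = 4-0 = 4.

4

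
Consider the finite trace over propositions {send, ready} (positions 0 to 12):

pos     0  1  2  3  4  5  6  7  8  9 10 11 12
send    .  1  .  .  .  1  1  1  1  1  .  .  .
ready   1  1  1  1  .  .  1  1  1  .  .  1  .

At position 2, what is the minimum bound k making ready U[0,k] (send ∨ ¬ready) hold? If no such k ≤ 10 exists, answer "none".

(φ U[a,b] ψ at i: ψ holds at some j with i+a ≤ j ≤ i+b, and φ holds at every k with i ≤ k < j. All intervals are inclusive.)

Need earliest j ≥ 2 with (send ∨ ¬ready), and ready at every k in [2,j-1].
  j=2: rhs fails.
  j=3: rhs fails.
  j=4: rhs holds; lhs holds on [2,3]. k = 2.

2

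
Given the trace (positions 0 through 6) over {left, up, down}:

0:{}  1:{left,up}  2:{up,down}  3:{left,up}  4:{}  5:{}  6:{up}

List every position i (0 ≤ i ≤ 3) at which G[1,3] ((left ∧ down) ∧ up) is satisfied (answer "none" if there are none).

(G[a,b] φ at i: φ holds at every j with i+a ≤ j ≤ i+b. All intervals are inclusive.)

none

Evaluate at each i in [0,3]:
  i=0: ✗ (fails at j=1)
  i=1: ✗ (fails at j=2)
  i=2: ✗ (fails at j=3)
  i=3: ✗ (fails at j=4)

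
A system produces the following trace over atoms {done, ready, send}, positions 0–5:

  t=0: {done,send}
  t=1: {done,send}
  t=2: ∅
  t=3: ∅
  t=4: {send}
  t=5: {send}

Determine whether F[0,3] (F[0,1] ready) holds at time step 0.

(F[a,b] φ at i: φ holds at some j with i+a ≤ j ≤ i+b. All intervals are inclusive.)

Check F[0,1] ready at each j in [0,3]:
  j=0: fails (none in [0,1])
  j=1: fails (none in [1,2])
  j=2: fails (none in [2,3])
  j=3: fails (none in [3,4])
No position in the window satisfies it → formula fails.

False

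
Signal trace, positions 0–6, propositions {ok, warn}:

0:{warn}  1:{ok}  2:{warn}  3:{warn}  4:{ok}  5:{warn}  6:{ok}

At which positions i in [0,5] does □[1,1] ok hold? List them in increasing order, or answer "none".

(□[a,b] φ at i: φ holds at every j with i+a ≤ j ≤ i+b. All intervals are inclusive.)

0, 3, 5

Evaluate at each i in [0,5]:
  i=0: ✓ (all of [1,1])
  i=1: ✗ (fails at j=2)
  i=2: ✗ (fails at j=3)
  i=3: ✓ (all of [4,4])
  i=4: ✗ (fails at j=5)
  i=5: ✓ (all of [6,6])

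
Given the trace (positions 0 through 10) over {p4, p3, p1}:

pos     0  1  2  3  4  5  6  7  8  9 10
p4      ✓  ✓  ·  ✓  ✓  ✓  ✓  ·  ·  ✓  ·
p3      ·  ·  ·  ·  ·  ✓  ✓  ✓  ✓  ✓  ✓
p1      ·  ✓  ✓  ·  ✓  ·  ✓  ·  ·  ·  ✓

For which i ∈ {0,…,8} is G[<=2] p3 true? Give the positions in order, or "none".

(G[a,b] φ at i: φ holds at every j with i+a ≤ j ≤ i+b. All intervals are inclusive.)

Evaluate at each i in [0,8]:
  i=0: ✗ (fails at j=0)
  i=1: ✗ (fails at j=1)
  i=2: ✗ (fails at j=2)
  i=3: ✗ (fails at j=3)
  i=4: ✗ (fails at j=4)
  i=5: ✓ (all of [5,7])
  i=6: ✓ (all of [6,8])
  i=7: ✓ (all of [7,9])
  i=8: ✓ (all of [8,10])

5, 6, 7, 8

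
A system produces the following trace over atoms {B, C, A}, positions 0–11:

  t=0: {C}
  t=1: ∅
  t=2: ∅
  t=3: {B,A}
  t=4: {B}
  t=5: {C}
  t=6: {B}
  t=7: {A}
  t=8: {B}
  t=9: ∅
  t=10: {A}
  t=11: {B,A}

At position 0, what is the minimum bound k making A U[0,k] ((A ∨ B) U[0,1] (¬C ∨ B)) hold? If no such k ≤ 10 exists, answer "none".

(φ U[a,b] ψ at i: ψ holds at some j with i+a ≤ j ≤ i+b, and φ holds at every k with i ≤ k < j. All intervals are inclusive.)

Need earliest j ≥ 0 with ((A ∨ B) U[0,1] (¬C ∨ B)), and A at every k in [0,j-1].
  j=0: rhs fails.
  j=1: rhs holds but lhs fails at k=0.
  j=2: rhs holds but lhs fails at k=0.
  j=3: rhs holds but lhs fails at k=0.
  j=4: rhs holds but lhs fails at k=0.
  j=5: rhs fails.
  j=6: rhs holds but lhs fails at k=0.
  j=7: rhs holds but lhs fails at k=0.
  j=8: rhs holds but lhs fails at k=0.
  j=9: rhs holds but lhs fails at k=0.
  j=10: rhs holds but lhs fails at k=0.
No witness within the range → none.

none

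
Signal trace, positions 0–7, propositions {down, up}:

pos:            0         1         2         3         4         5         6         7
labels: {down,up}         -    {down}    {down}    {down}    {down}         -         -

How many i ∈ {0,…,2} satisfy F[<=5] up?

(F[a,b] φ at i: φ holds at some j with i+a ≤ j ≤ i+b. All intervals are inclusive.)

Evaluate at each i in [0,2]:
  i=0: ✓ (witness j=0)
  i=1: ✗ (none in [1,6])
  i=2: ✗ (none in [2,7])
Positions where it holds: {0} → 1.

1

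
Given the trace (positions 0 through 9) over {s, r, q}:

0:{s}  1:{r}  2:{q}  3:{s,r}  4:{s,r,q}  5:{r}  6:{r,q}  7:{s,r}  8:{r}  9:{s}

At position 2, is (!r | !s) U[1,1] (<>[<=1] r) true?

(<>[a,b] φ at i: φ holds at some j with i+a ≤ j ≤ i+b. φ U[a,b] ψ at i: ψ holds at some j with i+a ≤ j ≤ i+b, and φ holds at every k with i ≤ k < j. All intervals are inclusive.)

Need some j in [3,3] with <>[<=1] r, and (!r | !s) at every k in [2,j-1].
  j=3: <>[<=1] r holds; (!r | !s) holds at every k in [2,2] → satisfied.

True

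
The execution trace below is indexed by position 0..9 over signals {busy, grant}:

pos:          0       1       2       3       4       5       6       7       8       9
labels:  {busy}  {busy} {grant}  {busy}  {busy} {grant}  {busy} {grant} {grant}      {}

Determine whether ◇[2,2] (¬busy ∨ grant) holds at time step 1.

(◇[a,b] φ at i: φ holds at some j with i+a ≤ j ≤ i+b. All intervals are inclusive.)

Check (¬busy ∨ grant) at each j in [3,3]:
  j=3: false
No position in the window satisfies it → formula fails.

No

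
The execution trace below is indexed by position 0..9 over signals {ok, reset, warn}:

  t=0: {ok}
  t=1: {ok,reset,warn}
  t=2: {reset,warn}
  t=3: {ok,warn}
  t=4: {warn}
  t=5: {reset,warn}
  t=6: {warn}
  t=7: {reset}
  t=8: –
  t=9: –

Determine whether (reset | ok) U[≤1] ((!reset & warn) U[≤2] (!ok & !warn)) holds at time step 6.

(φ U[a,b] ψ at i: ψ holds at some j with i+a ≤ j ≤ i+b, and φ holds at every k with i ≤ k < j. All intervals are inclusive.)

Yes

Need some j in [6,7] with ((!reset & warn) U[≤2] (!ok & !warn)), and (reset | ok) at every k in [6,j-1].
  j=6: ((!reset & warn) U[≤2] (!ok & !warn)) holds; no prefix to check → satisfied.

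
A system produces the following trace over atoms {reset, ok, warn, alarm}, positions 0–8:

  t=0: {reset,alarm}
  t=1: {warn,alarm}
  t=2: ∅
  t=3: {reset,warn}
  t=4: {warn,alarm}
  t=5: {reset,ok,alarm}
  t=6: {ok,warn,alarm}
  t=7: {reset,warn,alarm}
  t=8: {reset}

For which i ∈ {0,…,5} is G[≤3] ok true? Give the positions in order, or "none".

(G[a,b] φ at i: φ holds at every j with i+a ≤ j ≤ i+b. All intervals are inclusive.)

Evaluate at each i in [0,5]:
  i=0: ✗ (fails at j=0)
  i=1: ✗ (fails at j=1)
  i=2: ✗ (fails at j=2)
  i=3: ✗ (fails at j=3)
  i=4: ✗ (fails at j=4)
  i=5: ✗ (fails at j=7)

none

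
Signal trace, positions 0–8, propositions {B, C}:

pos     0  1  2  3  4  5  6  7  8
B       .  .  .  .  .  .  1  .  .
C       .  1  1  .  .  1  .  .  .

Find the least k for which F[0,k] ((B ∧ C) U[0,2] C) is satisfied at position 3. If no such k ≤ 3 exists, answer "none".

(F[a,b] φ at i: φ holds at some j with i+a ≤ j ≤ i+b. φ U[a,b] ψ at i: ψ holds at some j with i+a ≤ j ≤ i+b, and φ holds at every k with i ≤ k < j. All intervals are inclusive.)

Scan j = 3,4,… for ((B ∧ C) U[0,2] C):
  j=3: fails
  j=4: fails
  j=5: holds
First hit at j=5, so smallest k = 5-3 = 2.

2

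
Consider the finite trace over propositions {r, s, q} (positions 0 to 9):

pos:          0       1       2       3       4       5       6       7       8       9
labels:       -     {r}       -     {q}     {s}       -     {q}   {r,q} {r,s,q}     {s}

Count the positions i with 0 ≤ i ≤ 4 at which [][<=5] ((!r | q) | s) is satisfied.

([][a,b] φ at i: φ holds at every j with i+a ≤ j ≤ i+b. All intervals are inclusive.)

3

Evaluate at each i in [0,4]:
  i=0: ✗ (fails at j=1)
  i=1: ✗ (fails at j=1)
  i=2: ✓ (all of [2,7])
  i=3: ✓ (all of [3,8])
  i=4: ✓ (all of [4,9])
Positions where it holds: {2, 3, 4} → 3.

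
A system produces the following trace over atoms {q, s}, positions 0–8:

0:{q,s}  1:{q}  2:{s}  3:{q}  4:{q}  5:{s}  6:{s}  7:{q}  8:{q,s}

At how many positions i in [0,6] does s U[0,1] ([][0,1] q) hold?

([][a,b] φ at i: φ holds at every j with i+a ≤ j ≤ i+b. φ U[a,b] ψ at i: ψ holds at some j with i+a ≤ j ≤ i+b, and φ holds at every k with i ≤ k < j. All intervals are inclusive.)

4

Evaluate at each i in [0,6]:
  i=0: ✓ (rhs at j=0)
  i=1: ✗ (no rhs in [1,2])
  i=2: ✓ (rhs at j=3; lhs holds on [2,2])
  i=3: ✓ (rhs at j=3)
  i=4: ✗ (no rhs in [4,5])
  i=5: ✗ (no rhs in [5,6])
  i=6: ✓ (rhs at j=7; lhs holds on [6,6])
Positions where it holds: {0, 2, 3, 6} → 4.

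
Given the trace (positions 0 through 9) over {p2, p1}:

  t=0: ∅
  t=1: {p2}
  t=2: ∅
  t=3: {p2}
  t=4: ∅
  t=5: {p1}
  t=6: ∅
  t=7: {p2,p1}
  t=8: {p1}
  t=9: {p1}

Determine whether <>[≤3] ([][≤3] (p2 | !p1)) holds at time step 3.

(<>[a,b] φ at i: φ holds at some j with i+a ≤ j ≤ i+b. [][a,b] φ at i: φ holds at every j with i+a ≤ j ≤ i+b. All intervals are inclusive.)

No

Check [][≤3] (p2 | !p1) at each j in [3,6]:
  j=3: fails at 5
  j=4: fails at 5
  j=5: fails at 5
  j=6: fails at 8
No position in the window satisfies it → formula fails.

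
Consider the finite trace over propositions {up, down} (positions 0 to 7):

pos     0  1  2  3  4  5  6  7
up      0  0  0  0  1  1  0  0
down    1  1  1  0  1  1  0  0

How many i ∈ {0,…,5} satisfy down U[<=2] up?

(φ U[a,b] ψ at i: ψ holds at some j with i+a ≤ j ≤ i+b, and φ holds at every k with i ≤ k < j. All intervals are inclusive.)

2

Evaluate at each i in [0,5]:
  i=0: ✗ (no rhs in [0,2])
  i=1: ✗ (no rhs in [1,3])
  i=2: ✗ (lhs fails at k=3 before rhs at j=4)
  i=3: ✗ (lhs fails at k=3 before rhs at j=4)
  i=4: ✓ (rhs at j=4)
  i=5: ✓ (rhs at j=5)
Positions where it holds: {4, 5} → 2.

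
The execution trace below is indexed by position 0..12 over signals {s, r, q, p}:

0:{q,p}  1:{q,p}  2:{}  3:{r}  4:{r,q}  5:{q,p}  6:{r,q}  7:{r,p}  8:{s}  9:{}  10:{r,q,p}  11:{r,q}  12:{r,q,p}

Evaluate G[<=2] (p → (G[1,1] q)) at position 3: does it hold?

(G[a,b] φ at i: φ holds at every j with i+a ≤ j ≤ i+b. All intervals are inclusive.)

Check (p → (G[1,1] q)) at every j in [3,5]:
  j=3: antecedent false → ✓
  j=4: antecedent false → ✓
  j=5: antecedent true; consequent holds on [6,6] → ✓
All positions satisfy it → formula holds.

Holds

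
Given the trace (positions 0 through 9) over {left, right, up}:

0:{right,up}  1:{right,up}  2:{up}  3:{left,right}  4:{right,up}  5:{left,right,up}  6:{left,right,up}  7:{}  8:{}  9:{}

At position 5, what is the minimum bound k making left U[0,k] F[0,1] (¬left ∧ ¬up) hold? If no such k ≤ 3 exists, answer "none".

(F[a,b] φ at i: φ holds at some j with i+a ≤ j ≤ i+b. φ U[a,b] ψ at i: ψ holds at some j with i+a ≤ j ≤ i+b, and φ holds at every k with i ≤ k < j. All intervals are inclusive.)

1

Need earliest j ≥ 5 with F[0,1] (¬left ∧ ¬up), and left at every k in [5,j-1].
  j=5: rhs fails.
  j=6: rhs holds; lhs holds on [5,5]. k = 1.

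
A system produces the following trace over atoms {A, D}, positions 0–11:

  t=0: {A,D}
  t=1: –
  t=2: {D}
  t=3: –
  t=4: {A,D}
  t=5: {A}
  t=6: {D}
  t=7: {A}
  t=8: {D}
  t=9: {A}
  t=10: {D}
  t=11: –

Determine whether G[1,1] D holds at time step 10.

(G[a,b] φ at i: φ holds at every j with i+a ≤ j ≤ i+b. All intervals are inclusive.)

Check D at every j in [11,11]:
  j=11: false
Fails at j=11 → formula fails.

False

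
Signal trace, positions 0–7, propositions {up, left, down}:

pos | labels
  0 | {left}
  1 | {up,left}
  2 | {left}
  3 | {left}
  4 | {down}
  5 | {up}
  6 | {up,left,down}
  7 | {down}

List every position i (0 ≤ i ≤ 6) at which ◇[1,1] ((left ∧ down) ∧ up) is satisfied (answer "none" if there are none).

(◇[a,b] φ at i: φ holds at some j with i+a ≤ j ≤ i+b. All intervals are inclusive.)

Evaluate at each i in [0,6]:
  i=0: ✗ (none in [1,1])
  i=1: ✗ (none in [2,2])
  i=2: ✗ (none in [3,3])
  i=3: ✗ (none in [4,4])
  i=4: ✗ (none in [5,5])
  i=5: ✓ (witness j=6)
  i=6: ✗ (none in [7,7])

5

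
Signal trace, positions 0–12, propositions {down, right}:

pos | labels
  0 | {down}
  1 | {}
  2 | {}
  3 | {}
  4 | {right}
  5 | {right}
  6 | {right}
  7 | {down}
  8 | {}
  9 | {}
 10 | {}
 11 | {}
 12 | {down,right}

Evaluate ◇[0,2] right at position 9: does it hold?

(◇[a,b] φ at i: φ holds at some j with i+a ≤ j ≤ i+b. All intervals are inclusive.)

Check right at each j in [9,11]:
  j=9: false
  j=10: false
  j=11: false
No position in the window satisfies it → formula fails.

False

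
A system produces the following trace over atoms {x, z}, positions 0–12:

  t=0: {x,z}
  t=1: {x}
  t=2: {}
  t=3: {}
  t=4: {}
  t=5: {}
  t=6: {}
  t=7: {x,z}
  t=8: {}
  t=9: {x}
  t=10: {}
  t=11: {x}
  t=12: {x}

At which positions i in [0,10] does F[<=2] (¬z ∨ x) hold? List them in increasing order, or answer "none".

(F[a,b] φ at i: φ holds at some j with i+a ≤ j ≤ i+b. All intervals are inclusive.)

Evaluate at each i in [0,10]:
  i=0: ✓ (witness j=0)
  i=1: ✓ (witness j=1)
  i=2: ✓ (witness j=2)
  i=3: ✓ (witness j=3)
  i=4: ✓ (witness j=4)
  i=5: ✓ (witness j=5)
  i=6: ✓ (witness j=6)
  i=7: ✓ (witness j=7)
  i=8: ✓ (witness j=8)
  i=9: ✓ (witness j=9)
  i=10: ✓ (witness j=10)

0, 1, 2, 3, 4, 5, 6, 7, 8, 9, 10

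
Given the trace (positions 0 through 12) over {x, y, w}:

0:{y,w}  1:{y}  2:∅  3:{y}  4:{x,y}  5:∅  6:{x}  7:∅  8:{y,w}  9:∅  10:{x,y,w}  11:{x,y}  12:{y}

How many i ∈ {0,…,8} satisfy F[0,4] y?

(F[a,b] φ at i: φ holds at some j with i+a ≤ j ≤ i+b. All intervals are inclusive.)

9

Evaluate at each i in [0,8]:
  i=0: ✓ (witness j=0)
  i=1: ✓ (witness j=1)
  i=2: ✓ (witness j=3)
  i=3: ✓ (witness j=3)
  i=4: ✓ (witness j=4)
  i=5: ✓ (witness j=8)
  i=6: ✓ (witness j=8)
  i=7: ✓ (witness j=8)
  i=8: ✓ (witness j=8)
Positions where it holds: {0, 1, 2, 3, 4, 5, 6, 7, 8} → 9.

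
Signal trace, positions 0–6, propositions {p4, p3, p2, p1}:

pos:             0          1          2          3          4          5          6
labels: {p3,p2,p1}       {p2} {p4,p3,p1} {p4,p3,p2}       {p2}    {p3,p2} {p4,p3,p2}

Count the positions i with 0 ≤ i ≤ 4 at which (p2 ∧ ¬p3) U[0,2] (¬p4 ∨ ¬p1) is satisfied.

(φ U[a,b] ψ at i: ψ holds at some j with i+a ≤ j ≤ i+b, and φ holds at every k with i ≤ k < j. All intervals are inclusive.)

4

Evaluate at each i in [0,4]:
  i=0: ✓ (rhs at j=0)
  i=1: ✓ (rhs at j=1)
  i=2: ✗ (lhs fails at k=2 before rhs at j=3)
  i=3: ✓ (rhs at j=3)
  i=4: ✓ (rhs at j=4)
Positions where it holds: {0, 1, 3, 4} → 4.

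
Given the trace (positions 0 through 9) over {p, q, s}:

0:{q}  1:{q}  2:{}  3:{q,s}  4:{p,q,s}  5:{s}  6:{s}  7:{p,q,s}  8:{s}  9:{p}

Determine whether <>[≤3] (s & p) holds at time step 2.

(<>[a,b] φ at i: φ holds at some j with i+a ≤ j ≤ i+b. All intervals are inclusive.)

True

Check (s & p) at each j in [2,5]:
  j=2: false
  j=3: false
  j=4: true
  j=5: false
Found at j=4 → formula holds.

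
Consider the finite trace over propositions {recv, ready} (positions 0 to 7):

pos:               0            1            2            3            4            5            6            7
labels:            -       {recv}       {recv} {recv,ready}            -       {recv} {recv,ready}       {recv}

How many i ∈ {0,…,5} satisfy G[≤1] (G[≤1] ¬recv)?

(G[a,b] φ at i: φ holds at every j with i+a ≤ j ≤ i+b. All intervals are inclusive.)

Evaluate at each i in [0,5]:
  i=0: ✗ (fails at j=0)
  i=1: ✗ (fails at j=1)
  i=2: ✗ (fails at j=2)
  i=3: ✗ (fails at j=3)
  i=4: ✗ (fails at j=4)
  i=5: ✗ (fails at j=5)
Positions where it holds: {} → 0.

0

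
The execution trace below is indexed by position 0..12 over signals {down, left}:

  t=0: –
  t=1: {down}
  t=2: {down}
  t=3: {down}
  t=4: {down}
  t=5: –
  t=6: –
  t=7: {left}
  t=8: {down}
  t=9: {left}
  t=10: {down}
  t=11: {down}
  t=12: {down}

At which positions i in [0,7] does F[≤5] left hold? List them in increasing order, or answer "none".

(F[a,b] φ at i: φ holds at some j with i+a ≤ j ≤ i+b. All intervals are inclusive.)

2, 3, 4, 5, 6, 7

Evaluate at each i in [0,7]:
  i=0: ✗ (none in [0,5])
  i=1: ✗ (none in [1,6])
  i=2: ✓ (witness j=7)
  i=3: ✓ (witness j=7)
  i=4: ✓ (witness j=7)
  i=5: ✓ (witness j=7)
  i=6: ✓ (witness j=7)
  i=7: ✓ (witness j=7)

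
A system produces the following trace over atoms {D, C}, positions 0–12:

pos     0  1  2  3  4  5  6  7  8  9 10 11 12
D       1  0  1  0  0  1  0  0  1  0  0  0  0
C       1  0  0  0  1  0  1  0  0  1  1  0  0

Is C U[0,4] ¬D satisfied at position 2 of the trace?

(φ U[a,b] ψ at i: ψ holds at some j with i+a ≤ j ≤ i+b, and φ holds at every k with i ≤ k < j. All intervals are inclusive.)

No

Need some j in [2,6] with ¬D, and C at every k in [2,j-1].
  j=2: ¬D false.
  j=3: ¬D holds, but C fails at k=2 → not this j.
  j=4: ¬D holds, but C fails at k=2 → not this j.
  j=5: ¬D false.
  j=6: ¬D holds, but C fails at k=2 → not this j.
No j in the window works → until fails.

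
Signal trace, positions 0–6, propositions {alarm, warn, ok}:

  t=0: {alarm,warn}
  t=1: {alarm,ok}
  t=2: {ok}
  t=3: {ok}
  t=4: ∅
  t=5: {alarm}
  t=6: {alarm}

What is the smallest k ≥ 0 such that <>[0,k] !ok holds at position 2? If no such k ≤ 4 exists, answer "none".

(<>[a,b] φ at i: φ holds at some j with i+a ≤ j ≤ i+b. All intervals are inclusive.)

2

Scan j = 2,3,… for !ok:
  j=2: fails
  j=3: fails
  j=4: holds
First hit at j=4, so smallest k = 4-2 = 2.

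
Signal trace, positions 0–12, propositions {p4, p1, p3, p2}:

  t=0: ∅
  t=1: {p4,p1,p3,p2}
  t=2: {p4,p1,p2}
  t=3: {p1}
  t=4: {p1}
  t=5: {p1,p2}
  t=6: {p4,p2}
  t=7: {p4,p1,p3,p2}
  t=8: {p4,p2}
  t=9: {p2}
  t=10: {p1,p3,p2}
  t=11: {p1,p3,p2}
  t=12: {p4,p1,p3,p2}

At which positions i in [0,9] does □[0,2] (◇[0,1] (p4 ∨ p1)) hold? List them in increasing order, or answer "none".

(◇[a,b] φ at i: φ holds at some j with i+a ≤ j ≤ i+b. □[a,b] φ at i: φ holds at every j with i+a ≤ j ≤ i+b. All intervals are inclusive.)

Evaluate at each i in [0,9]:
  i=0: ✓ (all of [0,2])
  i=1: ✓ (all of [1,3])
  i=2: ✓ (all of [2,4])
  i=3: ✓ (all of [3,5])
  i=4: ✓ (all of [4,6])
  i=5: ✓ (all of [5,7])
  i=6: ✓ (all of [6,8])
  i=7: ✓ (all of [7,9])
  i=8: ✓ (all of [8,10])
  i=9: ✓ (all of [9,11])

0, 1, 2, 3, 4, 5, 6, 7, 8, 9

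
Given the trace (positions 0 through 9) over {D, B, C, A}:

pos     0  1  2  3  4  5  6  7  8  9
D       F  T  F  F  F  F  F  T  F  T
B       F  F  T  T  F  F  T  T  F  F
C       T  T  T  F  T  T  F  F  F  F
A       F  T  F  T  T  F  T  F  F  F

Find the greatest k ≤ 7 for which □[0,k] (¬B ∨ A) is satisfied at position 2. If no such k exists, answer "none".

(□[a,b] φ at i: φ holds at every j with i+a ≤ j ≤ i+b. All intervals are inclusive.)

none

(¬B ∨ A) must hold from j=2 onward; find where it first fails.
  j=2: fails → no k works.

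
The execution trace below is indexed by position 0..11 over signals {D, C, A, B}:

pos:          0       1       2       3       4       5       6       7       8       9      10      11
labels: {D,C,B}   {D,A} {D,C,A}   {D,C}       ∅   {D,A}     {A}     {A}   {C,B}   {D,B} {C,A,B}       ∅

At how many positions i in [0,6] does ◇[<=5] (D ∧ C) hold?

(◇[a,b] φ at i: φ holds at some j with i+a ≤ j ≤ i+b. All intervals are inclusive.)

Evaluate at each i in [0,6]:
  i=0: ✓ (witness j=0)
  i=1: ✓ (witness j=2)
  i=2: ✓ (witness j=2)
  i=3: ✓ (witness j=3)
  i=4: ✗ (none in [4,9])
  i=5: ✗ (none in [5,10])
  i=6: ✗ (none in [6,11])
Positions where it holds: {0, 1, 2, 3} → 4.

4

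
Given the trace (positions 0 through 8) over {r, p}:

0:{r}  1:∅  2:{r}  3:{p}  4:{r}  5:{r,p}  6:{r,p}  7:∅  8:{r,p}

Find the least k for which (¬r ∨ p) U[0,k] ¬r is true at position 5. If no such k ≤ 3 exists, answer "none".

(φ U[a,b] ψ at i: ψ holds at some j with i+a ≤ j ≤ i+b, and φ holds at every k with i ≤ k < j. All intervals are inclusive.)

Need earliest j ≥ 5 with ¬r, and (¬r ∨ p) at every k in [5,j-1].
  j=5: rhs fails.
  j=6: rhs fails.
  j=7: rhs holds; lhs holds on [5,6]. k = 2.

2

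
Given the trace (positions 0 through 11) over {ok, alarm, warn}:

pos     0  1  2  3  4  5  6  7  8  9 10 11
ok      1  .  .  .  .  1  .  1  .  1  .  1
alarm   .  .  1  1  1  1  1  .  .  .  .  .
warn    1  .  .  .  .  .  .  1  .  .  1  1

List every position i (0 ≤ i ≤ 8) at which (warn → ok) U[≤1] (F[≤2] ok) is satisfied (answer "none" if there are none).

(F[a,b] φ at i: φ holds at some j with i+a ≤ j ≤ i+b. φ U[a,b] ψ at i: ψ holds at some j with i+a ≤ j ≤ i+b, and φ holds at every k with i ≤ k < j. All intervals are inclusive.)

0, 2, 3, 4, 5, 6, 7, 8

Evaluate at each i in [0,8]:
  i=0: ✓ (rhs at j=0)
  i=1: ✗ (no rhs in [1,2])
  i=2: ✓ (rhs at j=3; lhs holds on [2,2])
  i=3: ✓ (rhs at j=3)
  i=4: ✓ (rhs at j=4)
  i=5: ✓ (rhs at j=5)
  i=6: ✓ (rhs at j=6)
  i=7: ✓ (rhs at j=7)
  i=8: ✓ (rhs at j=8)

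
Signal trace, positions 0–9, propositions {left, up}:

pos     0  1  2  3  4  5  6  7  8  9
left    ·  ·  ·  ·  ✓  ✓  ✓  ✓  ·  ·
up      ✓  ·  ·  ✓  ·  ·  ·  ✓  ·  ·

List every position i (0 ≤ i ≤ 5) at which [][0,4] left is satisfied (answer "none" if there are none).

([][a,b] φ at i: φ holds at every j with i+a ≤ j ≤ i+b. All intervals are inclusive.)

Evaluate at each i in [0,5]:
  i=0: ✗ (fails at j=0)
  i=1: ✗ (fails at j=1)
  i=2: ✗ (fails at j=2)
  i=3: ✗ (fails at j=3)
  i=4: ✗ (fails at j=8)
  i=5: ✗ (fails at j=8)

none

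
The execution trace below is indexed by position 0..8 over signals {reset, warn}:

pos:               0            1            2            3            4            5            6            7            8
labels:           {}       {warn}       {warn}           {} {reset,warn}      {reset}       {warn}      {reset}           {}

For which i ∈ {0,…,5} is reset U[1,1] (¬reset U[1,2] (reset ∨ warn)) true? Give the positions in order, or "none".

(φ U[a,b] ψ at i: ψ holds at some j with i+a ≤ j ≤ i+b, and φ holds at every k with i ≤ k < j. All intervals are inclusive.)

Evaluate at each i in [0,5]:
  i=0: ✗ (lhs fails at k=0 before rhs at j=1)
  i=1: ✗ (lhs fails at k=1 before rhs at j=2)
  i=2: ✗ (lhs fails at k=2 before rhs at j=3)
  i=3: ✗ (no rhs in [4,4])
  i=4: ✗ (no rhs in [5,5])
  i=5: ✓ (rhs at j=6; lhs holds on [5,5])

5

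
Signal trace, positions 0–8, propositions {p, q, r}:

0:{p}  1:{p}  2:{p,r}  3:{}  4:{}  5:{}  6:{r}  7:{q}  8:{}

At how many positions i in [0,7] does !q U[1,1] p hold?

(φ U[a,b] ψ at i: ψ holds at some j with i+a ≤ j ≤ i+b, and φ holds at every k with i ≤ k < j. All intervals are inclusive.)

2

Evaluate at each i in [0,7]:
  i=0: ✓ (rhs at j=1; lhs holds on [0,0])
  i=1: ✓ (rhs at j=2; lhs holds on [1,1])
  i=2: ✗ (no rhs in [3,3])
  i=3: ✗ (no rhs in [4,4])
  i=4: ✗ (no rhs in [5,5])
  i=5: ✗ (no rhs in [6,6])
  i=6: ✗ (no rhs in [7,7])
  i=7: ✗ (no rhs in [8,8])
Positions where it holds: {0, 1} → 2.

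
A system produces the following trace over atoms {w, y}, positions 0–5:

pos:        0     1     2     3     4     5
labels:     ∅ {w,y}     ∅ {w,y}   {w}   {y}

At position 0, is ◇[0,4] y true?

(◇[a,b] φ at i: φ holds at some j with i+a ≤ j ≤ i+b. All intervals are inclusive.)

Check y at each j in [0,4]:
  j=0: false
  j=1: true
  j=2: false
  j=3: true
  j=4: false
Found at j=1 → formula holds.

Yes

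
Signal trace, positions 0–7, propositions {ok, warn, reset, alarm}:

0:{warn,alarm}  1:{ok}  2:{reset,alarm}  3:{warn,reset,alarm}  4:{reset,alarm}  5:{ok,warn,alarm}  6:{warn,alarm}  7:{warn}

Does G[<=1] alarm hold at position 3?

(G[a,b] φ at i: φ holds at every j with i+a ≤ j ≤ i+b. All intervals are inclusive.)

Check alarm at every j in [3,4]:
  j=3: true
  j=4: true
All positions satisfy it → formula holds.

Holds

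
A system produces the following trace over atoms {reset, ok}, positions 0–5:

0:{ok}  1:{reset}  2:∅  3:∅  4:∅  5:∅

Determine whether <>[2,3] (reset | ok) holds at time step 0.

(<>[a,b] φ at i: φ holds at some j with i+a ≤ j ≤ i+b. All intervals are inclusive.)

Check (reset | ok) at each j in [2,3]:
  j=2: false
  j=3: false
No position in the window satisfies it → formula fails.

False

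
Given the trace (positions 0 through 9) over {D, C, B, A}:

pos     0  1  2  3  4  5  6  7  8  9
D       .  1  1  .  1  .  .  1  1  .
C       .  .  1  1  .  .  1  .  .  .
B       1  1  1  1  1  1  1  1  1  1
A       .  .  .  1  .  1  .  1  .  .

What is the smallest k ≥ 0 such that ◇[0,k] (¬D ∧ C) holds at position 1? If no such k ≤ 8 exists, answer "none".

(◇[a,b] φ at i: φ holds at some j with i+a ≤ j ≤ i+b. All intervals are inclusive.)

2

Scan j = 1,2,… for (¬D ∧ C):
  j=1: fails
  j=2: fails
  j=3: holds
First hit at j=3, so smallest k = 3-1 = 2.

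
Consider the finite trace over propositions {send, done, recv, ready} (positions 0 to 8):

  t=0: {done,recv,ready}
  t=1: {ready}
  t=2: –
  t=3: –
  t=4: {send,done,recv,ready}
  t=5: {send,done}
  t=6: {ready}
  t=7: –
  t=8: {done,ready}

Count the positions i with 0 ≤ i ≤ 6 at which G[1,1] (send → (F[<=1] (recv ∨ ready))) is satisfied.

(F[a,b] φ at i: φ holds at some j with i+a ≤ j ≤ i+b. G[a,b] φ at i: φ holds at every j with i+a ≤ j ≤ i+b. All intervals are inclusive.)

Evaluate at each i in [0,6]:
  i=0: ✓ (all of [1,1])
  i=1: ✓ (all of [2,2])
  i=2: ✓ (all of [3,3])
  i=3: ✓ (all of [4,4])
  i=4: ✓ (all of [5,5])
  i=5: ✓ (all of [6,6])
  i=6: ✓ (all of [7,7])
Positions where it holds: {0, 1, 2, 3, 4, 5, 6} → 7.

7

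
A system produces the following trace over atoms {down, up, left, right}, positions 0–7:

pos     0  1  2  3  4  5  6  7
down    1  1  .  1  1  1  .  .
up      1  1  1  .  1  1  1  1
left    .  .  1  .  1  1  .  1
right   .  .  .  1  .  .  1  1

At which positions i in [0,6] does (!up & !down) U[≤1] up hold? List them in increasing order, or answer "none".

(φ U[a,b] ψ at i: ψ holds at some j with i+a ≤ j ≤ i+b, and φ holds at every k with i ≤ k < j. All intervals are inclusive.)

0, 1, 2, 4, 5, 6

Evaluate at each i in [0,6]:
  i=0: ✓ (rhs at j=0)
  i=1: ✓ (rhs at j=1)
  i=2: ✓ (rhs at j=2)
  i=3: ✗ (lhs fails at k=3 before rhs at j=4)
  i=4: ✓ (rhs at j=4)
  i=5: ✓ (rhs at j=5)
  i=6: ✓ (rhs at j=6)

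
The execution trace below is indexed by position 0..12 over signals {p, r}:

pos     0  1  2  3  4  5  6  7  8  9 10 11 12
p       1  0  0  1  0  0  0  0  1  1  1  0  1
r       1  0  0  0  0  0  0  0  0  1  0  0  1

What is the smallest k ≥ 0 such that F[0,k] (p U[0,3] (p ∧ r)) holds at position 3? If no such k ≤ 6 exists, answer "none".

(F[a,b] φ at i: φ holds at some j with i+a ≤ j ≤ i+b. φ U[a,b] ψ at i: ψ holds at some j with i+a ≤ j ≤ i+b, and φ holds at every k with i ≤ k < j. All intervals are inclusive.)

Scan j = 3,4,… for (p U[0,3] (p ∧ r)):
  j=3: fails
  j=4: fails
  j=5: fails
  j=6: fails
  j=7: fails
  j=8: holds
First hit at j=8, so smallest k = 8-3 = 5.

5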